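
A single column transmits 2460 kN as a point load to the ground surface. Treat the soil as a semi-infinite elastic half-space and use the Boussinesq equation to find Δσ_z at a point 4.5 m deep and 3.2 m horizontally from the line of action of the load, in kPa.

Boussinesq vertical stress below a point load on an elastic half-space:
Δσ_z = 3P/(2πz²) · [1 + (r/z)²]^(−5/2)
r/z = 3.2/4.5 = 0.71111; [1+(r/z)²]^(−5/2) = 0.35948.
Δσ_z = 3×2460/(2π×4.5²) × 0.35948 = 58.003 × 0.35948 = 20.85 kPa

Δσ_z ≈ 20.9 kPa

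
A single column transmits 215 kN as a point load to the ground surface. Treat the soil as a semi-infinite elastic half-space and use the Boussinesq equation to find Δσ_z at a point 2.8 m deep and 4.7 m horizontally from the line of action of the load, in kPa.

Boussinesq vertical stress below a point load on an elastic half-space:
Δσ_z = 3P/(2πz²) · [1 + (r/z)²]^(−5/2)
r/z = 4.7/2.8 = 1.6786; [1+(r/z)²]^(−5/2) = 0.035117.
Δσ_z = 3×215/(2π×2.8²) × 0.035117 = 13.094 × 0.035117 = 0.4598 kPa

Δσ_z ≈ 0.46 kPa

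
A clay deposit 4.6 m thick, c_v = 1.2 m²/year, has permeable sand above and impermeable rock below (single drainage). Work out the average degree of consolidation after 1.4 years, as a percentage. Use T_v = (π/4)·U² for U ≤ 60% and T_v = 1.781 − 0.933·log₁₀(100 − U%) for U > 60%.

Drainage path length: H_d = H = 4.6 m (single drainage).
T_v = c_v·t/H_d² = 1.2×1.4/4.6² = 0.079395.
T_v = 0.079395 corresponds to the U ≤ 60% branch:
U = √(4T_v/π) = 0.3179

U ≈ 31.8 %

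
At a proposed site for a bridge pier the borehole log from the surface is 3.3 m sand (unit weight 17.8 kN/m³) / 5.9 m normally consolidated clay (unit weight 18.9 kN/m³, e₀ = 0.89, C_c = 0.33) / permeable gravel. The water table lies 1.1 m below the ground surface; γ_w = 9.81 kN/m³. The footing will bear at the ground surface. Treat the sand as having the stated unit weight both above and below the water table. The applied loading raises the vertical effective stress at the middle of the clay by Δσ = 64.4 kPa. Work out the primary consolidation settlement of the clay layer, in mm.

Mid-depth of clay below the ground surface: z = 3.3 + 5.9/2 = 6.25 m.
Total vertical stress at mid-clay: σ_v = 17.8×3.3 + 18.9×2.95 = 114.5 kPa.
Pore pressure: u = 9.81×(6.25 − 1.1) = 50.522 kPa.
Initial effective stress: σ'_0 = σ_v − u = 114.5 − 50.522 = 63.978 kPa.
Final effective stress: σ'_f = σ'_0 + Δσ = 63.978 + 64.4 = 128.38 kPa.
Normally consolidated clay, so the full stress increment lies on the virgin compression line:
S_c = C_c·H/(1+e₀)·log₁₀(σ'_f/σ'_0) = 0.33×5.9/(1+0.89)×log₁₀(128.38/63.978)
    = 1.0302 × 0.30247 = 0.3116 m

S_c ≈ 312 mm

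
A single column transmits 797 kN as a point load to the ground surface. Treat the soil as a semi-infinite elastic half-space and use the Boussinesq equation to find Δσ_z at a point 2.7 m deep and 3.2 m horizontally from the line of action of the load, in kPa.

Δσ_z ≈ 5.82 kPa

Boussinesq vertical stress below a point load on an elastic half-space:
Δσ_z = 3P/(2πz²) · [1 + (r/z)²]^(−5/2)
r/z = 3.2/2.7 = 1.1852; [1+(r/z)²]^(−5/2) = 0.11152.
Δσ_z = 3×797/(2π×2.7²) × 0.11152 = 52.2 × 0.11152 = 5.821 kPa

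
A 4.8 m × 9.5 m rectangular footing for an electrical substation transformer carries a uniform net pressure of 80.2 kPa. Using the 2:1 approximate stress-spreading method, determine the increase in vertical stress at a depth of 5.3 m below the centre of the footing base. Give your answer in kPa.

Δσ_z ≈ 24.5 kPa

By the 2:1 method the load spreads at 1 horizontal : 2 vertical, so at depth z the loaded area has grown by z in each plan dimension:
Δσ = qBL/((B+z)(L+z)) = 80.2×4.8×9.5/((4.8+5.3)(9.5+5.3)) = 24.466 kPa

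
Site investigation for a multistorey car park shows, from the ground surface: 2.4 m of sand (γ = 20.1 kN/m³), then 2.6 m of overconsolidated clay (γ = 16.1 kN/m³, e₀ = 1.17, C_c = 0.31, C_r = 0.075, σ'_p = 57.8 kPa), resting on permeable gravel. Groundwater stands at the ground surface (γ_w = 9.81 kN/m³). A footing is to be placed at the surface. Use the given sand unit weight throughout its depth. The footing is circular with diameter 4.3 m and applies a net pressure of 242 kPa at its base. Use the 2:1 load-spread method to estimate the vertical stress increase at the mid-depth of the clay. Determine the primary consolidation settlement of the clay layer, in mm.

S_c ≈ 115 mm

Mid-depth of clay below the ground surface: z = 2.4 + 2.6/2 = 3.7 m.
Total vertical stress at mid-clay: σ_v = 20.1×2.4 + 16.1×1.3 = 69.17 kPa.
Pore pressure: u = 9.81×(3.7 − 0) = 36.297 kPa.
Initial effective stress: σ'_0 = σ_v − u = 69.17 − 36.297 = 32.873 kPa.
Stress increase at mid-clay by the 2:1 spreading method:
Δσ ≈ qD²/(D+z)² = 242×4.3²/(4.3+3.7)² = 69.915 kPa
Final effective stress: σ'_f = 32.873 + 69.915 = 102.79 kPa.
σ'_f = 102.79 > σ'_p = 57.8 kPa, so the stress path crosses the preconsolidation pressure — recompression up to σ'_p, then virgin compression beyond:
S_c = H/(1+e₀)·[C_r·log₁₀(σ'_p/σ'_0) + C_c·log₁₀(σ'_f/σ'_p)]
    = 2.6/2.17 × [0.075×log₁₀(57.8/32.873) + 0.31×log₁₀(102.79/57.8)]
    = 1.1982 × [0.018382 + 0.077507] = 0.1149 m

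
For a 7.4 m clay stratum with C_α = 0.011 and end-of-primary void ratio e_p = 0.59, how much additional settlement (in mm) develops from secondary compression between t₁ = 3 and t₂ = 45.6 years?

S_s ≈ 60.5 mm

Secondary compression: S_s = C_α·H/(1+e_p)·log₁₀(t₂/t₁)
S_s = 0.011×7.4/(1+0.59)×log₁₀(45.6/3)
    = 0.05119 × 1.182 = 0.0605 m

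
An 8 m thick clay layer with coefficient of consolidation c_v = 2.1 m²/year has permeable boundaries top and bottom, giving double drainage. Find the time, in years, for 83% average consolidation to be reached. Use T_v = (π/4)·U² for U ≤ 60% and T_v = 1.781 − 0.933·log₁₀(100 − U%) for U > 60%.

Drainage path length: H_d = H/2 = 4 m (double drainage).
U > 60%: T_v = 1.781 − 0.933·log₁₀(100 − 83) = 0.63299.
t = T_v·H_d²/c_v = 0.63299×4²/2.1 = 4.823 years.

t ≈ 4.82 years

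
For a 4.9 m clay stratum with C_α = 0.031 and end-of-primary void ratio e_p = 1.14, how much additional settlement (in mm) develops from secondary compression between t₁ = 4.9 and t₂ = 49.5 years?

S_s ≈ 71.3 mm

Secondary compression: S_s = C_α·H/(1+e_p)·log₁₀(t₂/t₁)
S_s = 0.031×4.9/(1+1.14)×log₁₀(49.5/4.9)
    = 0.07098 × 1.004 = 0.07129 m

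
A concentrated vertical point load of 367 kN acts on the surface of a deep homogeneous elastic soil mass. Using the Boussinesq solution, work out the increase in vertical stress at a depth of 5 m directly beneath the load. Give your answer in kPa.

Boussinesq vertical stress below a point load on an elastic half-space:
Δσ_z = 3P/(2πz²) · [1 + (r/z)²]^(−5/2)
r/z = 0/5 = 0; [1+(r/z)²]^(−5/2) = 1.
Δσ_z = 3×367/(2π×5²) × 1 = 7.0092 × 1 = 7.009 kPa

Δσ_z ≈ 7.01 kPa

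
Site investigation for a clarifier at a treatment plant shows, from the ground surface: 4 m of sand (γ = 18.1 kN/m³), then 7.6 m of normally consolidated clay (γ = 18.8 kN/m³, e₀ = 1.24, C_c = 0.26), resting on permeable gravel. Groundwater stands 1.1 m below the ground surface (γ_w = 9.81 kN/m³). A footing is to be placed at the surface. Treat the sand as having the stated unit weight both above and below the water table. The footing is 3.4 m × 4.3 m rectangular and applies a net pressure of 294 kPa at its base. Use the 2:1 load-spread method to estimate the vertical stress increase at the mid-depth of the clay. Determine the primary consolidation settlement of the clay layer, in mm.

S_c ≈ 131 mm

Mid-depth of clay below the ground surface: z = 4 + 7.6/2 = 7.8 m.
Total vertical stress at mid-clay: σ_v = 18.1×4 + 18.8×3.8 = 143.84 kPa.
Pore pressure: u = 9.81×(7.8 − 1.1) = 65.727 kPa.
Initial effective stress: σ'_0 = σ_v − u = 143.84 − 65.727 = 78.113 kPa.
Stress increase at mid-clay by the 2:1 spreading method:
Δσ = qBL/((B+z)(L+z)) = 294×3.4×4.3/((3.4+7.8)(4.3+7.8)) = 31.717 kPa
Final effective stress: σ'_f = σ'_0 + Δσ = 78.113 + 31.717 = 109.83 kPa.
Normally consolidated clay, so the full stress increment lies on the virgin compression line:
S_c = C_c·H/(1+e₀)·log₁₀(σ'_f/σ'_0) = 0.26×7.6/(1+1.24)×log₁₀(109.83/78.113)
    = 0.88214 × 0.148 = 0.1306 m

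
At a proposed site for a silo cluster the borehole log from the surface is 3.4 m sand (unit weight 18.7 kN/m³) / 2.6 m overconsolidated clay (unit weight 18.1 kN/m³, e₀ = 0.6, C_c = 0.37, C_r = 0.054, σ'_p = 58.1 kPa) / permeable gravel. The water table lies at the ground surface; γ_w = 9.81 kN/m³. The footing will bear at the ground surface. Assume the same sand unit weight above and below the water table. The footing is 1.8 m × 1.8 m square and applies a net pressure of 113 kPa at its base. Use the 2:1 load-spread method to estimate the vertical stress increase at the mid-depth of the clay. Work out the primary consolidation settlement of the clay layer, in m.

S_c ≈ 0.00731 m

Mid-depth of clay below the ground surface: z = 3.4 + 2.6/2 = 4.7 m.
Total vertical stress at mid-clay: σ_v = 18.7×3.4 + 18.1×1.3 = 87.11 kPa.
Pore pressure: u = 9.81×(4.7 − 0) = 46.107 kPa.
Initial effective stress: σ'_0 = σ_v − u = 87.11 − 46.107 = 41.003 kPa.
Stress increase at mid-clay by the 2:1 spreading method:
Δσ = qBL/((B+z)(L+z)) = 113×1.8×1.8/((1.8+4.7)(1.8+4.7)) = 8.6656 kPa
Final effective stress: σ'_f = 41.003 + 8.6656 = 49.669 kPa.
σ'_f = 49.669 ≤ σ'_p = 58.1 kPa, so the clay remains overconsolidated and only the recompression index applies:
S_c = C_r·H/(1+e₀)·log₁₀(σ'_f/σ'_0) = 0.054×2.6/1.6×log₁₀(49.669/41.003)
    = 0.08775 × 0.08327 = 0.007307 m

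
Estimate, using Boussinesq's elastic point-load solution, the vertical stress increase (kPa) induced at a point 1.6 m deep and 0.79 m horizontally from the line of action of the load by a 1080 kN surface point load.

Δσ_z ≈ 117 kPa

Boussinesq vertical stress below a point load on an elastic half-space:
Δσ_z = 3P/(2πz²) · [1 + (r/z)²]^(−5/2)
r/z = 0.79/1.6 = 0.49375; [1+(r/z)²]^(−5/2) = 0.57961.
Δσ_z = 3×1080/(2π×1.6²) × 0.57961 = 201.43 × 0.57961 = 116.8 kPa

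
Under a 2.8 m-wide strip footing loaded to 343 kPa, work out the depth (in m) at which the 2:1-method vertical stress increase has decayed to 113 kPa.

2:1 spreading — at depth z the loaded area has grown by z in each plan dimension:
qB/(B+z) = Δσ_z ⇒ z = qB/Δσ_z − B = 343×2.8/113 − 2.8 = 5.699 m

z ≈ 5.7 m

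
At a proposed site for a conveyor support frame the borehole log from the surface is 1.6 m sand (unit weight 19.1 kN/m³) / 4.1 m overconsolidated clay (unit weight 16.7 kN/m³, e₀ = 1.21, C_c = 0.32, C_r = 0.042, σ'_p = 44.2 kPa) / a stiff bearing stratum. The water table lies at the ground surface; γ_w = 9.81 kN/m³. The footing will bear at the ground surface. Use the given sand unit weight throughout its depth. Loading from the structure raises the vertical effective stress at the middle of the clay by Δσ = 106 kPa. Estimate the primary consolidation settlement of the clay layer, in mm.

Mid-depth of clay below the ground surface: z = 1.6 + 4.1/2 = 3.65 m.
Total vertical stress at mid-clay: σ_v = 19.1×1.6 + 16.7×2.05 = 64.795 kPa.
Pore pressure: u = 9.81×(3.65 − 0) = 35.806 kPa.
Initial effective stress: σ'_0 = σ_v − u = 64.795 − 35.806 = 28.989 kPa.
Final effective stress: σ'_f = 28.989 + 106 = 134.99 kPa.
σ'_f = 134.99 > σ'_p = 44.2 kPa, so the stress path crosses the preconsolidation pressure — recompression up to σ'_p, then virgin compression beyond:
S_c = H/(1+e₀)·[C_r·log₁₀(σ'_p/σ'_0) + C_c·log₁₀(σ'_f/σ'_p)]
    = 4.1/2.21 × [0.042×log₁₀(44.2/28.989) + 0.32×log₁₀(134.99/44.2)]
    = 1.8552 × [0.0076939 + 0.15516] = 0.3021 m

S_c ≈ 302 mm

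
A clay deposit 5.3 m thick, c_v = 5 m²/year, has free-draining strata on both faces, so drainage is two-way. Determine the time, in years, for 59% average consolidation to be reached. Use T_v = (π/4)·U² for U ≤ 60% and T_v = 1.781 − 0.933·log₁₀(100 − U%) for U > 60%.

t ≈ 0.384 years

Drainage path length: H_d = H/2 = 2.65 m (double drainage).
U ≤ 60%: T_v = (π/4)·U² = (π/4)×0.59² = 0.2734.
t = T_v·H_d²/c_v = 0.2734×2.65²/5 = 0.384 years.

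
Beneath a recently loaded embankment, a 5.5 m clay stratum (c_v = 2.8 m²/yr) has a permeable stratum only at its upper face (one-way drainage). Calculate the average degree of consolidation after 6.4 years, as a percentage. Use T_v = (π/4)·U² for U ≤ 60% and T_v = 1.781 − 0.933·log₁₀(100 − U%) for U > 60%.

Drainage path length: H_d = H = 5.5 m (single drainage).
T_v = c_v·t/H_d² = 2.8×6.4/5.5² = 0.5924.
T_v = 0.5924 corresponds to the U > 60% branch:
U = 1 − 10^((1.781 − T_v)/0.933)/100 = 0.8121

U ≈ 81.2 %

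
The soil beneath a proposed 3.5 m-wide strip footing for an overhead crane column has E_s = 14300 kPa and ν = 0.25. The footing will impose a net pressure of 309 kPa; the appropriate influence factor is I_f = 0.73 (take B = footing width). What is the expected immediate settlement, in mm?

S_e ≈ 51.8 mm

Immediate (elastic) settlement: S_e = q·B·(1−ν²)/E_s · I_f.
S_e = 309 × 3.5 × (1 − 0.25²) / 14300 × 0.73
    = 309 × 3.5 × 0.9375 / 14300 × 0.73
    = 0.05176 m = 51.76 mm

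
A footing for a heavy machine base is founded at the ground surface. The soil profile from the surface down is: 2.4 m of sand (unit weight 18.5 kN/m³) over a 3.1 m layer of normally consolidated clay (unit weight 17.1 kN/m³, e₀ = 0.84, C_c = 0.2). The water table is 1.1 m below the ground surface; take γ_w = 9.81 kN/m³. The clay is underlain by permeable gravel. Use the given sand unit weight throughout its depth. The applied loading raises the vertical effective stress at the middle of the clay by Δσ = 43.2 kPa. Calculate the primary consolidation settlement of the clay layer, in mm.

S_c ≈ 102 mm

Mid-depth of clay below the ground surface: z = 2.4 + 3.1/2 = 3.95 m.
Total vertical stress at mid-clay: σ_v = 18.5×2.4 + 17.1×1.55 = 70.905 kPa.
Pore pressure: u = 9.81×(3.95 − 1.1) = 27.959 kPa.
Initial effective stress: σ'_0 = σ_v − u = 70.905 − 27.959 = 42.946 kPa.
Final effective stress: σ'_f = σ'_0 + Δσ = 42.946 + 43.2 = 86.146 kPa.
Normally consolidated clay, so the full stress increment lies on the virgin compression line:
S_c = C_c·H/(1+e₀)·log₁₀(σ'_f/σ'_0) = 0.2×3.1/(1+0.84)×log₁₀(86.146/42.946)
    = 0.33696 × 0.30231 = 0.1019 m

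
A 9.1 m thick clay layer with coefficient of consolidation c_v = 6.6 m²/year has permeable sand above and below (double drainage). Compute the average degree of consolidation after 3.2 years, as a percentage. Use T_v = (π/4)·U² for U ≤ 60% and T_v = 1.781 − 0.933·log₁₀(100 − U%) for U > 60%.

U ≈ 93.5 %

Drainage path length: H_d = H/2 = 4.55 m (double drainage).
T_v = c_v·t/H_d² = 6.6×3.2/4.55² = 1.0202.
T_v = 1.0202 corresponds to the U > 60% branch:
U = 1 − 10^((1.781 − T_v)/0.933)/100 = 0.9346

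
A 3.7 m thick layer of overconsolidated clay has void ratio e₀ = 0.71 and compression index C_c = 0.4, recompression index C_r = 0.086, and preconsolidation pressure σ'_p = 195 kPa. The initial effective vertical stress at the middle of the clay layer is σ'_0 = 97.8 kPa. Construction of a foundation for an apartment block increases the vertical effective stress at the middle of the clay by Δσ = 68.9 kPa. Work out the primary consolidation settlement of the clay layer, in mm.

Final effective stress: σ'_f = 97.8 + 68.9 = 166.7 kPa.
σ'_f = 166.7 ≤ σ'_p = 195 kPa, so the clay remains overconsolidated and only the recompression index applies:
S_c = C_r·H/(1+e₀)·log₁₀(σ'_f/σ'_0) = 0.086×3.7/1.71×log₁₀(166.7/97.8)
    = 0.18608 × 0.2316 = 0.0431 m

S_c ≈ 43.1 mm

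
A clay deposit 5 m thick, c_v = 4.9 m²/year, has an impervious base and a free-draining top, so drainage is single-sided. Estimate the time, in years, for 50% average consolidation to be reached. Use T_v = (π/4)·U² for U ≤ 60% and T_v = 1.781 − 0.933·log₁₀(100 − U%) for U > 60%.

Drainage path length: H_d = H = 5 m (single drainage).
U ≤ 60%: T_v = (π/4)·U² = (π/4)×0.5² = 0.19635.
t = T_v·H_d²/c_v = 0.19635×5²/4.9 = 1.002 years.

t ≈ 1 years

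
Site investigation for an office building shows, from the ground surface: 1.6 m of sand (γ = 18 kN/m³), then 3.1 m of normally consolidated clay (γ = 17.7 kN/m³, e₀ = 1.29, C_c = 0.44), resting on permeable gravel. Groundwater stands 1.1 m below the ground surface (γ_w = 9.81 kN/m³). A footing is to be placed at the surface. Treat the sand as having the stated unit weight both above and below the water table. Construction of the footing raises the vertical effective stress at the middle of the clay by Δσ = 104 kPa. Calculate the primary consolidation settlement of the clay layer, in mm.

S_c ≈ 351 mm

Mid-depth of clay below the ground surface: z = 1.6 + 3.1/2 = 3.15 m.
Total vertical stress at mid-clay: σ_v = 18×1.6 + 17.7×1.55 = 56.235 kPa.
Pore pressure: u = 9.81×(3.15 − 1.1) = 20.11 kPa.
Initial effective stress: σ'_0 = σ_v − u = 56.235 − 20.11 = 36.125 kPa.
Final effective stress: σ'_f = σ'_0 + Δσ = 36.125 + 104 = 140.12 kPa.
Normally consolidated clay, so the full stress increment lies on the virgin compression line:
S_c = C_c·H/(1+e₀)·log₁₀(σ'_f/σ'_0) = 0.44×3.1/(1+1.29)×log₁₀(140.12/36.125)
    = 0.59563 × 0.58869 = 0.3506 m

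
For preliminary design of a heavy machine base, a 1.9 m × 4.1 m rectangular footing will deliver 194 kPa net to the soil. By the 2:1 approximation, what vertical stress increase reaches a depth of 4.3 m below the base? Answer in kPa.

By the 2:1 method the load spreads at 1 horizontal : 2 vertical, so at depth z the loaded area has grown by z in each plan dimension:
Δσ = qBL/((B+z)(L+z)) = 194×1.9×4.1/((1.9+4.3)(4.1+4.3)) = 29.018 kPa

Δσ_z ≈ 29 kPa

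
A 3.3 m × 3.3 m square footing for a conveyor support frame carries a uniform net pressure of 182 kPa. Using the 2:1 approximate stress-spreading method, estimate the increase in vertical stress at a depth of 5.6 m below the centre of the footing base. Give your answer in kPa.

By the 2:1 method the load spreads at 1 horizontal : 2 vertical, so at depth z the loaded area has grown by z in each plan dimension:
Δσ = qBL/((B+z)(L+z)) = 182×3.3×3.3/((3.3+5.6)(3.3+5.6)) = 25.022 kPa

Δσ_z ≈ 25 kPa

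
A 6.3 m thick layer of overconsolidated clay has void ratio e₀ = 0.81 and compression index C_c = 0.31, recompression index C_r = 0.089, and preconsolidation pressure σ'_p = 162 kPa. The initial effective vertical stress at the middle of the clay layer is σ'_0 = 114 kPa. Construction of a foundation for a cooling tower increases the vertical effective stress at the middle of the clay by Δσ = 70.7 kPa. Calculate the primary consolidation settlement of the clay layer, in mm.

Final effective stress: σ'_f = 114 + 70.7 = 184.7 kPa.
σ'_f = 184.7 > σ'_p = 162 kPa, so the stress path crosses the preconsolidation pressure — recompression up to σ'_p, then virgin compression beyond:
S_c = H/(1+e₀)·[C_r·log₁₀(σ'_p/σ'_0) + C_c·log₁₀(σ'_f/σ'_p)]
    = 6.3/1.81 × [0.089×log₁₀(162/114) + 0.31×log₁₀(184.7/162)]
    = 3.4807 × [0.013582 + 0.017655] = 0.1087 m

S_c ≈ 109 mm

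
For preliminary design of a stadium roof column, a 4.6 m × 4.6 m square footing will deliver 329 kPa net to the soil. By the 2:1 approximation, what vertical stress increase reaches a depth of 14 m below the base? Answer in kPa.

Δσ_z ≈ 20.1 kPa

By the 2:1 method the load spreads at 1 horizontal : 2 vertical, so at depth z the loaded area has grown by z in each plan dimension:
Δσ = qBL/((B+z)(L+z)) = 329×4.6×4.6/((4.6+14)(4.6+14)) = 20.123 kPa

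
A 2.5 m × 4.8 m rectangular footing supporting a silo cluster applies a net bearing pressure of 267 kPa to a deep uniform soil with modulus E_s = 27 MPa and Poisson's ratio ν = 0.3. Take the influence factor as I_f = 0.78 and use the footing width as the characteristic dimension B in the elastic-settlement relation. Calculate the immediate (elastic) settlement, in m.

S_e ≈ 0.0175 m

Immediate (elastic) settlement: S_e = q·B·(1−ν²)/E_s · I_f.
E_s = 27 MPa = 27000 kPa.
S_e = 267 × 2.5 × (1 − 0.3²) / 27000 × 0.78
    = 267 × 2.5 × 0.91 / 27000 × 0.78
    = 0.01755 m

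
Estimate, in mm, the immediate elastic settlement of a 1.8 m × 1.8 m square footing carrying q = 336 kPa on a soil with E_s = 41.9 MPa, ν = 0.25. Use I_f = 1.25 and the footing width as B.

Immediate (elastic) settlement: S_e = q·B·(1−ν²)/E_s · I_f.
E_s = 41.9 MPa = 41900 kPa.
S_e = 336 × 1.8 × (1 − 0.25²) / 41900 × 1.25
    = 336 × 1.8 × 0.9375 / 41900 × 1.25
    = 0.01692 m = 16.92 mm

S_e ≈ 16.9 mm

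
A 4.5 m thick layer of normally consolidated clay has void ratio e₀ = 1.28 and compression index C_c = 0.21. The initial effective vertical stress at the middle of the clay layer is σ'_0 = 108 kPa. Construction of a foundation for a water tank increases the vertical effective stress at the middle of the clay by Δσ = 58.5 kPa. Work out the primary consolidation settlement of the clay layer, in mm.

S_c ≈ 77.9 mm

Final effective stress: σ'_f = σ'_0 + Δσ = 108 + 58.5 = 166.5 kPa.
Normally consolidated clay, so the full stress increment lies on the virgin compression line:
S_c = C_c·H/(1+e₀)·log₁₀(σ'_f/σ'_0) = 0.21×4.5/(1+1.28)×log₁₀(166.5/108)
    = 0.41447 × 0.18799 = 0.07792 m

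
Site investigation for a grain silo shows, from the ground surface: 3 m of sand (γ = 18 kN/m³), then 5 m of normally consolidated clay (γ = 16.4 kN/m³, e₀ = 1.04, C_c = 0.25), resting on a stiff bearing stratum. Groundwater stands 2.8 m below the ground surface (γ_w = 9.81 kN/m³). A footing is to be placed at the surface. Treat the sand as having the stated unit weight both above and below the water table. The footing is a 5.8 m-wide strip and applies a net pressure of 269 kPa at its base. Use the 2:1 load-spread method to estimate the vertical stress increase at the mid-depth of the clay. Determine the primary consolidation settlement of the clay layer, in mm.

Mid-depth of clay below the ground surface: z = 3 + 5/2 = 5.5 m.
Total vertical stress at mid-clay: σ_v = 18×3 + 16.4×2.5 = 95 kPa.
Pore pressure: u = 9.81×(5.5 − 2.8) = 26.487 kPa.
Initial effective stress: σ'_0 = σ_v − u = 95 − 26.487 = 68.513 kPa.
Stress increase at mid-clay by the 2:1 spreading method:
Δσ = qB/(B+z) = 269×5.8/(5.8+5.5) = 138.07 kPa
Final effective stress: σ'_f = σ'_0 + Δσ = 68.513 + 138.07 = 206.58 kPa.
Normally consolidated clay, so the full stress increment lies on the virgin compression line:
S_c = C_c·H/(1+e₀)·log₁₀(σ'_f/σ'_0) = 0.25×5/(1+1.04)×log₁₀(206.58/68.513)
    = 0.61275 × 0.47932 = 0.2937 m

S_c ≈ 294 mm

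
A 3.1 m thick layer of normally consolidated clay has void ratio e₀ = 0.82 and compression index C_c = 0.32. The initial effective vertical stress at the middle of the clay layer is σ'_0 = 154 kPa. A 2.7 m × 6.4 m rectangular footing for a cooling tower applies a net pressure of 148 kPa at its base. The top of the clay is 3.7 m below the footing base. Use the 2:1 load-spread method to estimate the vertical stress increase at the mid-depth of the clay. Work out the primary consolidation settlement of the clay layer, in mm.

S_c ≈ 39 mm

Mid-depth of clay below the footing base: z = 3.7 + 3.1/2 = 5.25 m.
Stress increase at mid-clay by the 2:1 spreading method:
Δσ = qBL/((B+z)(L+z)) = 148×2.7×6.4/((2.7+5.25)(6.4+5.25)) = 27.613 kPa
Final effective stress: σ'_f = σ'_0 + Δσ = 154 + 27.613 = 181.61 kPa.
Normally consolidated clay, so the full stress increment lies on the virgin compression line:
S_c = C_c·H/(1+e₀)·log₁₀(σ'_f/σ'_0) = 0.32×3.1/(1+0.82)×log₁₀(181.61/154)
    = 0.54505 × 0.071619 = 0.03904 m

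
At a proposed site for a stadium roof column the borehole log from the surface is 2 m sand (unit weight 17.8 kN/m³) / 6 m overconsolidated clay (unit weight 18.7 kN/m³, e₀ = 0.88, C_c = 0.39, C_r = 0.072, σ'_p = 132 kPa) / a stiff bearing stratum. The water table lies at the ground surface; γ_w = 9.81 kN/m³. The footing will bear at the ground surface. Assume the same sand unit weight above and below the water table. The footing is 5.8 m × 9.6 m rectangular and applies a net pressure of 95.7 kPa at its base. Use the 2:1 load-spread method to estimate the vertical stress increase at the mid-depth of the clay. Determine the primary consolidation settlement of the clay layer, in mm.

S_c ≈ 58.2 mm

Mid-depth of clay below the ground surface: z = 2 + 6/2 = 5 m.
Total vertical stress at mid-clay: σ_v = 17.8×2 + 18.7×3 = 91.7 kPa.
Pore pressure: u = 9.81×(5 − 0) = 49.05 kPa.
Initial effective stress: σ'_0 = σ_v − u = 91.7 − 49.05 = 42.65 kPa.
Stress increase at mid-clay by the 2:1 spreading method:
Δσ = qBL/((B+z)(L+z)) = 95.7×5.8×9.6/((5.8+5)(9.6+5)) = 33.794 kPa
Final effective stress: σ'_f = 42.65 + 33.794 = 76.444 kPa.
σ'_f = 76.444 ≤ σ'_p = 132 kPa, so the clay remains overconsolidated and only the recompression index applies:
S_c = C_r·H/(1+e₀)·log₁₀(σ'_f/σ'_0) = 0.072×6/1.88×log₁₀(76.444/42.65)
    = 0.22979 × 0.25342 = 0.05823 m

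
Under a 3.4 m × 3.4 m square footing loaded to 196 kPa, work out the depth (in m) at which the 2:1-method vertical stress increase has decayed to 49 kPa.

z ≈ 3.4 m

2:1 spreading — at depth z the loaded area has grown by z in each plan dimension:
qB²/(B+z)² = Δσ_z ⇒ z = B(√(q/Δσ_z) − 1) = 3.4×(√(196/49) − 1) = 3.4 m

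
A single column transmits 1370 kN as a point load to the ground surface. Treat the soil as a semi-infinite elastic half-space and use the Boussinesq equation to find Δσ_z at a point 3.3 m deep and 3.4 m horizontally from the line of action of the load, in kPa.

Δσ_z ≈ 9.84 kPa

Boussinesq vertical stress below a point load on an elastic half-space:
Δσ_z = 3P/(2πz²) · [1 + (r/z)²]^(−5/2)
r/z = 3.4/3.3 = 1.0303; [1+(r/z)²]^(−5/2) = 0.16388.
Δσ_z = 3×1370/(2π×3.3²) × 0.16388 = 60.067 × 0.16388 = 9.844 kPa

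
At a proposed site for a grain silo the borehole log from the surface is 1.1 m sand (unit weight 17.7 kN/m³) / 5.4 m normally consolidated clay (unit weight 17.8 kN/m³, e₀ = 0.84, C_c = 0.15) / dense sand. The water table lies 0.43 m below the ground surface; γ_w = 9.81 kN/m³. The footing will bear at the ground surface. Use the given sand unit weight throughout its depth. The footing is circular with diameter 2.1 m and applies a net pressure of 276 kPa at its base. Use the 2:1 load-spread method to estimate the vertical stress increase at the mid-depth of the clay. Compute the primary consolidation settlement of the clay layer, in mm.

S_c ≈ 134 mm

Mid-depth of clay below the ground surface: z = 1.1 + 5.4/2 = 3.8 m.
Total vertical stress at mid-clay: σ_v = 17.7×1.1 + 17.8×2.7 = 67.53 kPa.
Pore pressure: u = 9.81×(3.8 − 0.43) = 33.06 kPa.
Initial effective stress: σ'_0 = σ_v − u = 67.53 − 33.06 = 34.47 kPa.
Stress increase at mid-clay by the 2:1 spreading method:
Δσ ≈ qD²/(D+z)² = 276×2.1²/(2.1+3.8)² = 34.966 kPa
Final effective stress: σ'_f = σ'_0 + Δσ = 34.47 + 34.966 = 69.436 kPa.
Normally consolidated clay, so the full stress increment lies on the virgin compression line:
S_c = C_c·H/(1+e₀)·log₁₀(σ'_f/σ'_0) = 0.15×5.4/(1+0.84)×log₁₀(69.436/34.47)
    = 0.44022 × 0.30414 = 0.1339 m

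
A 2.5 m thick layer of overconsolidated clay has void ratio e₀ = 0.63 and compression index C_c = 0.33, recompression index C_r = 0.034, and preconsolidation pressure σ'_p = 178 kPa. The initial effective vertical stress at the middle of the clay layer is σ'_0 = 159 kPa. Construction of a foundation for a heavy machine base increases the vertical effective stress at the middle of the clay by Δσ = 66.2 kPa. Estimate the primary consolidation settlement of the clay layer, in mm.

S_c ≈ 54.3 mm

Final effective stress: σ'_f = 159 + 66.2 = 225.2 kPa.
σ'_f = 225.2 > σ'_p = 178 kPa, so the stress path crosses the preconsolidation pressure — recompression up to σ'_p, then virgin compression beyond:
S_c = H/(1+e₀)·[C_r·log₁₀(σ'_p/σ'_0) + C_c·log₁₀(σ'_f/σ'_p)]
    = 2.5/1.63 × [0.034×log₁₀(178/159) + 0.33×log₁₀(225.2/178)]
    = 1.5337 × [0.0016668 + 0.033709] = 0.05426 m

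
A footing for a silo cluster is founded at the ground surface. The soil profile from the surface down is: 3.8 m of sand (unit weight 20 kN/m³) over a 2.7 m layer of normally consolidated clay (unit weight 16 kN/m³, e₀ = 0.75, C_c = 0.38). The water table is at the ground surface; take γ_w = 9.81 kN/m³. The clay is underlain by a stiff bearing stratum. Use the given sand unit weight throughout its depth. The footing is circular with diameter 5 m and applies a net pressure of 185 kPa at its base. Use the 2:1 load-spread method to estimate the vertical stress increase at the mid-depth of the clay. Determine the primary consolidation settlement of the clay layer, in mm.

Mid-depth of clay below the ground surface: z = 3.8 + 2.7/2 = 5.15 m.
Total vertical stress at mid-clay: σ_v = 20×3.8 + 16×1.35 = 97.6 kPa.
Pore pressure: u = 9.81×(5.15 − 0) = 50.522 kPa.
Initial effective stress: σ'_0 = σ_v − u = 97.6 − 50.522 = 47.078 kPa.
Stress increase at mid-clay by the 2:1 spreading method:
Δσ ≈ qD²/(D+z)² = 185×5²/(5+5.15)² = 44.893 kPa
Final effective stress: σ'_f = σ'_0 + Δσ = 47.078 + 44.893 = 91.971 kPa.
Normally consolidated clay, so the full stress increment lies on the virgin compression line:
S_c = C_c·H/(1+e₀)·log₁₀(σ'_f/σ'_0) = 0.38×2.7/(1+0.75)×log₁₀(91.971/47.078)
    = 0.58629 × 0.29083 = 0.1705 m

S_c ≈ 171 mm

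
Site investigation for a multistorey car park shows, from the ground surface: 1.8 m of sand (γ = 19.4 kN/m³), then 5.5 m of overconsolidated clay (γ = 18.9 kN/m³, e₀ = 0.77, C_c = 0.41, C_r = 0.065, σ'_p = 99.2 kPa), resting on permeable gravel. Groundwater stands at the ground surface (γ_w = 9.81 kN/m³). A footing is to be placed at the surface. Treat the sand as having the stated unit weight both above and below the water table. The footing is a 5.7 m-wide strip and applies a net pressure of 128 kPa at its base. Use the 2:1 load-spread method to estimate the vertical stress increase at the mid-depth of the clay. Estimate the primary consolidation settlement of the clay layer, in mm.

Mid-depth of clay below the ground surface: z = 1.8 + 5.5/2 = 4.55 m.
Total vertical stress at mid-clay: σ_v = 19.4×1.8 + 18.9×2.75 = 86.895 kPa.
Pore pressure: u = 9.81×(4.55 − 0) = 44.636 kPa.
Initial effective stress: σ'_0 = σ_v − u = 86.895 − 44.636 = 42.259 kPa.
Stress increase at mid-clay by the 2:1 spreading method:
Δσ = qB/(B+z) = 128×5.7/(5.7+4.55) = 71.18 kPa
Final effective stress: σ'_f = 42.259 + 71.18 = 113.44 kPa.
σ'_f = 113.44 > σ'_p = 99.2 kPa, so the stress path crosses the preconsolidation pressure — recompression up to σ'_p, then virgin compression beyond:
S_c = H/(1+e₀)·[C_r·log₁₀(σ'_p/σ'_0) + C_c·log₁₀(σ'_f/σ'_p)]
    = 5.5/1.77 × [0.065×log₁₀(99.2/42.259) + 0.41×log₁₀(113.44/99.2)]
    = 3.1073 × [0.024089 + 0.023884] = 0.1491 m

S_c ≈ 149 mm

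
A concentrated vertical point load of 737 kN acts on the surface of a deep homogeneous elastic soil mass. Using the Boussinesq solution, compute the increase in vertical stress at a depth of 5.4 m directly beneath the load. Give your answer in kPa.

Δσ_z ≈ 12.1 kPa

Boussinesq vertical stress below a point load on an elastic half-space:
Δσ_z = 3P/(2πz²) · [1 + (r/z)²]^(−5/2)
r/z = 0/5.4 = 0; [1+(r/z)²]^(−5/2) = 1.
Δσ_z = 3×737/(2π×5.4²) × 1 = 12.068 × 1 = 12.07 kPa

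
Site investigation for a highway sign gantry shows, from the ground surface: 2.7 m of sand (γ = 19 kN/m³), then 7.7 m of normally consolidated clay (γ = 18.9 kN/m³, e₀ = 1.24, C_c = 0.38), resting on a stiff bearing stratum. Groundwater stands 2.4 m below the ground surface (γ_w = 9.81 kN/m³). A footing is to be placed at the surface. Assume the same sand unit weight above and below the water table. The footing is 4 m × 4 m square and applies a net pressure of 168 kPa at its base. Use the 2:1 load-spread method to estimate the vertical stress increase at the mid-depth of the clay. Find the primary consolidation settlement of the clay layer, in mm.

S_c ≈ 144 mm

Mid-depth of clay below the ground surface: z = 2.7 + 7.7/2 = 6.55 m.
Total vertical stress at mid-clay: σ_v = 19×2.7 + 18.9×3.85 = 124.06 kPa.
Pore pressure: u = 9.81×(6.55 − 2.4) = 40.712 kPa.
Initial effective stress: σ'_0 = σ_v − u = 124.06 − 40.712 = 83.348 kPa.
Stress increase at mid-clay by the 2:1 spreading method:
Δσ = qBL/((B+z)(L+z)) = 168×4×4/((4+6.55)(4+6.55)) = 24.15 kPa
Final effective stress: σ'_f = σ'_0 + Δσ = 83.348 + 24.15 = 107.5 kPa.
Normally consolidated clay, so the full stress increment lies on the virgin compression line:
S_c = C_c·H/(1+e₀)·log₁₀(σ'_f/σ'_0) = 0.38×7.7/(1+1.24)×log₁₀(107.5/83.348)
    = 1.3062 × 0.11051 = 0.1443 m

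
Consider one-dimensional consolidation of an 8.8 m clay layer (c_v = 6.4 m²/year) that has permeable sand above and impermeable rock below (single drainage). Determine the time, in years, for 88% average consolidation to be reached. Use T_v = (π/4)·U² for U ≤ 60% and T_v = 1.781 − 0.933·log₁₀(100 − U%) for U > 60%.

t ≈ 9.37 years

Drainage path length: H_d = H = 8.8 m (single drainage).
U > 60%: T_v = 1.781 − 0.933·log₁₀(100 − 88) = 0.77412.
t = T_v·H_d²/c_v = 0.77412×8.8²/6.4 = 9.367 years.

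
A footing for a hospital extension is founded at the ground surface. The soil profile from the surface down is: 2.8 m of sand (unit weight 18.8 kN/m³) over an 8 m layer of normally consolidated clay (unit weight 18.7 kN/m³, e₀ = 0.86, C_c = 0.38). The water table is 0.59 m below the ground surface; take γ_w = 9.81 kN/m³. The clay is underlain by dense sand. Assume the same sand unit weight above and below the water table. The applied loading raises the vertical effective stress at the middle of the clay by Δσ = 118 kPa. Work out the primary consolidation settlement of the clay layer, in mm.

Mid-depth of clay below the ground surface: z = 2.8 + 8/2 = 6.8 m.
Total vertical stress at mid-clay: σ_v = 18.8×2.8 + 18.7×4 = 127.44 kPa.
Pore pressure: u = 9.81×(6.8 − 0.59) = 60.92 kPa.
Initial effective stress: σ'_0 = σ_v − u = 127.44 − 60.92 = 66.52 kPa.
Final effective stress: σ'_f = σ'_0 + Δσ = 66.52 + 118 = 184.52 kPa.
Normally consolidated clay, so the full stress increment lies on the virgin compression line:
S_c = C_c·H/(1+e₀)·log₁₀(σ'_f/σ'_0) = 0.38×8/(1+0.86)×log₁₀(184.52/66.52)
    = 1.6344 × 0.44309 = 0.7242 m

S_c ≈ 724 mm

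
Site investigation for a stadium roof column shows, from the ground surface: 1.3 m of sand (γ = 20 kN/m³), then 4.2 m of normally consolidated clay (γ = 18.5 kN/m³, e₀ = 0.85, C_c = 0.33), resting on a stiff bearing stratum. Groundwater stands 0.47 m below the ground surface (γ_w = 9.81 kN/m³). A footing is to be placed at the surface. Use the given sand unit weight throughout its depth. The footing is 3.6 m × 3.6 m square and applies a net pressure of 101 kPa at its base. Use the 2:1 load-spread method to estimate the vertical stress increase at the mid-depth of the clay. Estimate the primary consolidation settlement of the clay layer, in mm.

Mid-depth of clay below the ground surface: z = 1.3 + 4.2/2 = 3.4 m.
Total vertical stress at mid-clay: σ_v = 20×1.3 + 18.5×2.1 = 64.85 kPa.
Pore pressure: u = 9.81×(3.4 − 0.47) = 28.743 kPa.
Initial effective stress: σ'_0 = σ_v − u = 64.85 − 28.743 = 36.107 kPa.
Stress increase at mid-clay by the 2:1 spreading method:
Δσ = qBL/((B+z)(L+z)) = 101×3.6×3.6/((3.6+3.4)(3.6+3.4)) = 26.713 kPa
Final effective stress: σ'_f = σ'_0 + Δσ = 36.107 + 26.713 = 62.82 kPa.
Normally consolidated clay, so the full stress increment lies on the virgin compression line:
S_c = C_c·H/(1+e₀)·log₁₀(σ'_f/σ'_0) = 0.33×4.2/(1+0.85)×log₁₀(62.82/36.107)
    = 0.74919 × 0.24051 = 0.1802 m

S_c ≈ 180 mm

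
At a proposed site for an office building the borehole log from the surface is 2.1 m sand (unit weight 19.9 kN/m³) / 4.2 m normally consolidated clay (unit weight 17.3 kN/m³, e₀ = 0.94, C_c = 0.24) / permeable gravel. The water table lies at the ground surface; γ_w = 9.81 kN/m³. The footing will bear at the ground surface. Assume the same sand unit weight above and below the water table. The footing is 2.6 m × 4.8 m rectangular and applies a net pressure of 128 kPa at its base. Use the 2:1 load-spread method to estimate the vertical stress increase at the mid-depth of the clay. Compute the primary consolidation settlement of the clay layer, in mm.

S_c ≈ 121 mm

Mid-depth of clay below the ground surface: z = 2.1 + 4.2/2 = 4.2 m.
Total vertical stress at mid-clay: σ_v = 19.9×2.1 + 17.3×2.1 = 78.12 kPa.
Pore pressure: u = 9.81×(4.2 − 0) = 41.202 kPa.
Initial effective stress: σ'_0 = σ_v − u = 78.12 − 41.202 = 36.918 kPa.
Stress increase at mid-clay by the 2:1 spreading method:
Δσ = qBL/((B+z)(L+z)) = 128×2.6×4.8/((2.6+4.2)(4.8+4.2)) = 26.102 kPa
Final effective stress: σ'_f = σ'_0 + Δσ = 36.918 + 26.102 = 63.02 kPa.
Normally consolidated clay, so the full stress increment lies on the virgin compression line:
S_c = C_c·H/(1+e₀)·log₁₀(σ'_f/σ'_0) = 0.24×4.2/(1+0.94)×log₁₀(63.02/36.918)
    = 0.51959 × 0.23224 = 0.1207 m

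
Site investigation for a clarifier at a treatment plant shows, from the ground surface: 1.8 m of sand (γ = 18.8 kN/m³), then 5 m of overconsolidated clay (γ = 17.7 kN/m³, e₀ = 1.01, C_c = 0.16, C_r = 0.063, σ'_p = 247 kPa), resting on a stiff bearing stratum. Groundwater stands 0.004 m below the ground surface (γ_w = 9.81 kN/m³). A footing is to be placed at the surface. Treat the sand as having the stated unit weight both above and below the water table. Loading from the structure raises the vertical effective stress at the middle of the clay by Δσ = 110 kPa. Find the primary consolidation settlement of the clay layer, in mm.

S_c ≈ 95.4 mm

Mid-depth of clay below the ground surface: z = 1.8 + 5/2 = 4.3 m.
Total vertical stress at mid-clay: σ_v = 18.8×1.8 + 17.7×2.5 = 78.09 kPa.
Pore pressure: u = 9.81×(4.3 − 0.004) = 42.144 kPa.
Initial effective stress: σ'_0 = σ_v − u = 78.09 − 42.144 = 35.946 kPa.
Final effective stress: σ'_f = 35.946 + 110 = 145.95 kPa.
σ'_f = 145.95 ≤ σ'_p = 247 kPa, so the clay remains overconsolidated and only the recompression index applies:
S_c = C_r·H/(1+e₀)·log₁₀(σ'_f/σ'_0) = 0.063×5/2.01×log₁₀(145.95/35.946)
    = 0.15672 × 0.60855 = 0.09537 m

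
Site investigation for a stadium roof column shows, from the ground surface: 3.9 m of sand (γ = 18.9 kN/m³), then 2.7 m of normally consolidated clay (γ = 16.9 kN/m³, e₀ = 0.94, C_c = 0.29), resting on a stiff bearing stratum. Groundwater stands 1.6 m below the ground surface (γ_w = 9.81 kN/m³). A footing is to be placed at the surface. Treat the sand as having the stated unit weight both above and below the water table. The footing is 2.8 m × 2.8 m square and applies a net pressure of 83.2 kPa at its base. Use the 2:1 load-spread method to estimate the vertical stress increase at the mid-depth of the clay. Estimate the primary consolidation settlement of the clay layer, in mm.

S_c ≈ 26.9 mm

Mid-depth of clay below the ground surface: z = 3.9 + 2.7/2 = 5.25 m.
Total vertical stress at mid-clay: σ_v = 18.9×3.9 + 16.9×1.35 = 96.525 kPa.
Pore pressure: u = 9.81×(5.25 − 1.6) = 35.806 kPa.
Initial effective stress: σ'_0 = σ_v − u = 96.525 − 35.806 = 60.719 kPa.
Stress increase at mid-clay by the 2:1 spreading method:
Δσ = qBL/((B+z)(L+z)) = 83.2×2.8×2.8/((2.8+5.25)(2.8+5.25)) = 10.066 kPa
Final effective stress: σ'_f = σ'_0 + Δσ = 60.719 + 10.066 = 70.785 kPa.
Normally consolidated clay, so the full stress increment lies on the virgin compression line:
S_c = C_c·H/(1+e₀)·log₁₀(σ'_f/σ'_0) = 0.29×2.7/(1+0.94)×log₁₀(70.785/60.719)
    = 0.40361 × 0.066617 = 0.02689 m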